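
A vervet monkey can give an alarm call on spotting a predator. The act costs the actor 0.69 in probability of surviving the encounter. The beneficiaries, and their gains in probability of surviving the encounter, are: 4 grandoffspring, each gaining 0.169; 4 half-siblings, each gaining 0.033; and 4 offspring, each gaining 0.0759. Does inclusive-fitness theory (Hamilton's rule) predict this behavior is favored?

Hamilton's rule: the trait is favored when the sum of r·B over every recipient exceeds the actor's cost C.
r to a grandoffspring = 1/4 (two parent–offspring links: r = (1/2)^2 = 1/4).
r to a half-sibling = 0.25 (half-sibs share one parent — one path of length 2: r = (1/2)^2 = 1/4).
r to an offspring = 0.5 (one parent–offspring link: r = (1/2)^1 = 1/2).
Summing one r·B term per recipient: 4·0.25·0.169 + 4·0.25·0.033 + 4·0.5·0.0759 = 0.3538.
0.3538 < 0.69: the indirect benefit is less than the cost.

No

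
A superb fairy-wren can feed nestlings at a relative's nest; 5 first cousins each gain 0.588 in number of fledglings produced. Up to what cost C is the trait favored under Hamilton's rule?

0.3675

r to a first cousin = 0.125 (first cousins share one grandparent pair — two paths of length 4: r = 2·(1/2)^4 = 1/8).
Hamilton's rule: n·r·B > C, so the trait is favored while C < n·r·B = 5·0.125·0.588 = 0.3675.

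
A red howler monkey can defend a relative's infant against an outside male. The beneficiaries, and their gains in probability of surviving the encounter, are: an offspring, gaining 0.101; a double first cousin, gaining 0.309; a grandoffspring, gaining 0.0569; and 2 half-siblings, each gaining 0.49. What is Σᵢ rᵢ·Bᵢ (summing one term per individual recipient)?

r to an offspring = 1/2 (one parent–offspring link: r = (1/2)^1 = 1/2).
r to a double first cousin = 1/4 (double first cousins share both grandparent pairs — four paths of length 4: r = 4·(1/2)^4 = 1/4).
r to a grandoffspring = 1/4 (two parent–offspring links: r = (1/2)^2 = 1/4).
r to a half-sibling = 1/4 (half-sibs share one parent — one path of length 2: r = (1/2)^2 = 1/4).
Summing one r·B term per recipient: 1·0.5·0.101 + 1·0.25·0.309 + 1·0.25·0.0569 + 2·0.25·0.49 = 0.386975.

0.386975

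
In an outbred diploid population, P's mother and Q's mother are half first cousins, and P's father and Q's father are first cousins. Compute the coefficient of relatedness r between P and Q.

0.046875

Wright's path rule: contributions from independent ancestry routes add.
P and Q are related in two ways: half second cousins through their mothers (r = 1/64) and second cousins through their fathers (r = 1/32).
r = 1/64 + 1/32 = 3/64 = 0.046875.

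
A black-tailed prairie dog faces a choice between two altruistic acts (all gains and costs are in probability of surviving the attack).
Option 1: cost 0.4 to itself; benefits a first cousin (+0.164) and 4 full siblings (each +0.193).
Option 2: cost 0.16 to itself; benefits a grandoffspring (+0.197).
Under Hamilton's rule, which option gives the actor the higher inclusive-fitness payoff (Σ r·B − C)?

Option 1

Option 1: r to a first cousin = 0.125.
Option 1: r to a full sibling = 0.5.
Option 1: Σ r·B − C = (1·0.125·0.164 + 4·0.5·0.193) − 0.4 = 0.0065.
Option 2: r to a grandoffspring = 0.25.
Option 2: Σ r·B − C = (1·0.25·0.197) − 0.16 = -0.11075.
Option 1 has the higher net inclusive-fitness payoff.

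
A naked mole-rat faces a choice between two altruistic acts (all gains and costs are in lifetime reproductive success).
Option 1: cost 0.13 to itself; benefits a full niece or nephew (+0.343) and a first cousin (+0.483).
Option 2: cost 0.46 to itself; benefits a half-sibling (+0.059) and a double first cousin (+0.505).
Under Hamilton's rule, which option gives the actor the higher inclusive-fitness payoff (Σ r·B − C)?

Option 1: r to a full niece or nephew = 0.25.
Option 1: r to a first cousin = 0.125.
Option 1: Σ r·B − C = (1·0.25·0.343 + 1·0.125·0.483) − 0.13 = 0.016125.
Option 2: r to a half-sibling = 0.25.
Option 2: r to a double first cousin = 0.25.
Option 2: Σ r·B − C = (1·0.25·0.059 + 1·0.25·0.505) − 0.46 = -0.319.
Option 1 has the higher net inclusive-fitness payoff.

Option 1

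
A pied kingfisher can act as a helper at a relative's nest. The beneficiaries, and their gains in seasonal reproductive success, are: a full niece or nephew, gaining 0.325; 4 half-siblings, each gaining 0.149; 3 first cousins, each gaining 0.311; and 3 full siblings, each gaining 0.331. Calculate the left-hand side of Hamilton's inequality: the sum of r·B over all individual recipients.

r to a full niece or nephew = 0.25 (full aunt/uncle↔niece/nephew: two paths of length 3 through the shared grandparent pair: r = 2·(1/2)^3 = 1/4).
r to a half-sibling = 0.25 (half-sibs share one parent — one path of length 2: r = (1/2)^2 = 1/4).
r to a first cousin = 1/8 (first cousins share one grandparent pair — two paths of length 4: r = 2·(1/2)^4 = 1/8).
r to a full sibling = 0.5 (full sibs share both parents — two paths of length 2: r = 2·(1/2)^2 = 1/2).
Summing one r·B term per recipient: 1·0.25·0.325 + 4·0.25·0.149 + 3·0.125·0.311 + 3·0.5·0.331 = 0.843375.

0.843375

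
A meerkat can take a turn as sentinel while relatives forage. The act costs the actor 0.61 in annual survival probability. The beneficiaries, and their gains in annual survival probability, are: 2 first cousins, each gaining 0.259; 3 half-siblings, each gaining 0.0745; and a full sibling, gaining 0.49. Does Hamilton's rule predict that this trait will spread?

No

Hamilton's rule: the trait is favored when the sum of r·B over every recipient exceeds the actor's cost C.
r to a first cousin = 0.125 (first cousins share one grandparent pair — two paths of length 4: r = 2·(1/2)^4 = 1/8).
r to a half-sibling = 0.25 (half-sibs share one parent — one path of length 2: r = (1/2)^2 = 1/4).
r to a full sibling = 1/2 (full sibs share both parents — two paths of length 2: r = 2·(1/2)^2 = 1/2).
Summing one r·B term per recipient: 2·0.125·0.259 + 3·0.25·0.0745 + 1·0.5·0.49 = 0.365625.
0.365625 < 0.61: the indirect benefit is less than the cost.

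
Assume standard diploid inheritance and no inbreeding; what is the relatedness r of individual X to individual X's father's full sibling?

Each parent–offspring link contributes a factor of 1/2, and independent paths through distinct common ancestors add.
Full aunt/uncle↔niece/nephew: two paths of length 3 through the shared grandparent pair: r = 2·(1/2)^3 = 1/4.

0.25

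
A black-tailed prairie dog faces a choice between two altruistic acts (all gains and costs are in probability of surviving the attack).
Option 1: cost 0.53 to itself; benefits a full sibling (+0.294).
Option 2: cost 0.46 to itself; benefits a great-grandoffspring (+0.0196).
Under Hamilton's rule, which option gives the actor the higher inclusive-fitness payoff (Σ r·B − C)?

Option 1

Option 1: r to a full sibling = 0.5.
Option 1: Σ r·B − C = (1·0.5·0.294) − 0.53 = -0.383.
Option 2: r to a great-grandoffspring = 0.125.
Option 2: Σ r·B − C = (1·0.125·0.0196) − 0.46 = -0.45755.
Option 1 has the higher net inclusive-fitness payoff.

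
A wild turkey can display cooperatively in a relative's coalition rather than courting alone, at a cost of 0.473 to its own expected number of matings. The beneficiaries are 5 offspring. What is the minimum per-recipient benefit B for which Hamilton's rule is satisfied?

0.1892

r to an offspring = 0.5 (one parent–offspring link: r = (1/2)^1 = 1/2).
Hamilton's rule with n recipients of equal r: n·r·B > C, so B > C/(n·r) = 0.473/(5·0.5) = 0.1892.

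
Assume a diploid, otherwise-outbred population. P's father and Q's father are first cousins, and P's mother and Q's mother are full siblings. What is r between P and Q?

Relatedness sums over independent paths through distinct common ancestors.
P and Q are related in two ways: second cousins through their fathers (r = 1/32) and first cousins through their mothers (r = 1/8).
r = 1/32 + 1/8 = 0.15625.

0.15625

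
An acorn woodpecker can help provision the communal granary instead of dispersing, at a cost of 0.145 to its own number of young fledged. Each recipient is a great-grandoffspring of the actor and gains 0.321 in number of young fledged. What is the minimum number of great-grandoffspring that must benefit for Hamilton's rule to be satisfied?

4

r to a great-grandoffspring = 1/8 (three parent–offspring links: r = (1/2)^3 = 1/8).
Hamilton's rule: n·r·B > C  ⇒  n > C/(r·B) = 0.145/(0.125·0.321) = 3.614.
The smallest integer exceeding 3.614 is 4.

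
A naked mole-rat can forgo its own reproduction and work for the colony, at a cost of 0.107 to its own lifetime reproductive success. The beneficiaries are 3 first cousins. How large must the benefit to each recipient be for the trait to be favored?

0.2853

r to a first cousin = 0.125 (first cousins share one grandparent pair — two paths of length 4: r = 2·(1/2)^4 = 1/8).
Hamilton's rule with n recipients of equal r: n·r·B > C, so B > C/(n·r) = 0.107/(3·0.125) = 0.2853.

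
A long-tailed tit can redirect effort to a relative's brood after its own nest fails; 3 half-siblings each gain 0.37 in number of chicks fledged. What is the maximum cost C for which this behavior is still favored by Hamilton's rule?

r to a half-sibling = 1/4 (half-sibs share one parent — one path of length 2: r = (1/2)^2 = 1/4).
Hamilton's rule: n·r·B > C, so the trait is favored while C < n·r·B = 3·0.25·0.37 = 0.2775.

0.2775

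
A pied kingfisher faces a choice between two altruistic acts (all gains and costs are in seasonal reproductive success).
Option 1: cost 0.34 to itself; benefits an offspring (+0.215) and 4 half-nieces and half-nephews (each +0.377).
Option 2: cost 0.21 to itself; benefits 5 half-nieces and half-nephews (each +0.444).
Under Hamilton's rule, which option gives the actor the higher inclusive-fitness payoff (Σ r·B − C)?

Option 1: r to an offspring = 0.5.
Option 1: r to a half-niece or half-nephew = 0.125.
Option 1: Σ r·B − C = (1·0.5·0.215 + 4·0.125·0.377) − 0.34 = -0.044.
Option 2: r to a half-niece or half-nephew = 0.125.
Option 2: Σ r·B − C = (5·0.125·0.444) − 0.21 = 0.0675.
Option 2 has the higher net inclusive-fitness payoff.

Option 2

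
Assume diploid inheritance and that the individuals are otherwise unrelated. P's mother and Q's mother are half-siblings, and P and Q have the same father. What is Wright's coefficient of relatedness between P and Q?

Independent pedigree routes through distinct common ancestors add.
P and Q are related in two ways: half first cousins through their mothers (r = 1/16) and half-sibs through their shared father (r = 1/4).
r = 1/16 + 1/4 = 5/16 = 0.3125.

0.3125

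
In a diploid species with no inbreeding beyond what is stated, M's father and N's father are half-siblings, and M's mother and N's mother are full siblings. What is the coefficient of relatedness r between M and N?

0.1875

With two independent routes of shared ancestry, r is the sum of the two contributions.
M and N are related in two ways: half first cousins through their fathers (r = 1/16) and first cousins through their mothers (r = 1/8).
r = 1/16 + 1/8 = 3/16 = 0.1875.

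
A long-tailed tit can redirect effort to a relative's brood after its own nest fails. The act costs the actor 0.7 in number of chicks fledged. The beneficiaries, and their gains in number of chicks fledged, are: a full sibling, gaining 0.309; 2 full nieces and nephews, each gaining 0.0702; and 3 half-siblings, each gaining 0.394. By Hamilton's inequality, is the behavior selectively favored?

Hamilton's rule: the trait is favored when the sum of r·B over every recipient exceeds the actor's cost C.
r to a full sibling = 1/2 (full sibs share both parents — two paths of length 2: r = 2·(1/2)^2 = 1/2).
r to a full niece or nephew = 0.25 (full aunt/uncle↔niece/nephew: two paths of length 3 through the shared grandparent pair: r = 2·(1/2)^3 = 1/4).
r to a half-sibling = 1/4 (half-sibs share one parent — one path of length 2: r = (1/2)^2 = 1/4).
Summing one r·B term per recipient: 1·0.5·0.309 + 2·0.25·0.0702 + 3·0.25·0.394 = 0.4851.
0.4851 < 0.7: the indirect benefit is less than the cost.

No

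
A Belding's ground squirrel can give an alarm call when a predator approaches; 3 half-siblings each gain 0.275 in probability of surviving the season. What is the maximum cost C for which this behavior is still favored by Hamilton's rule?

0.20625

r to a half-sibling = 0.25 (half-sibs share one parent — one path of length 2: r = (1/2)^2 = 1/4).
Hamilton's rule: n·r·B > C, so the trait is favored while C < n·r·B = 3·0.25·0.275 = 0.20625.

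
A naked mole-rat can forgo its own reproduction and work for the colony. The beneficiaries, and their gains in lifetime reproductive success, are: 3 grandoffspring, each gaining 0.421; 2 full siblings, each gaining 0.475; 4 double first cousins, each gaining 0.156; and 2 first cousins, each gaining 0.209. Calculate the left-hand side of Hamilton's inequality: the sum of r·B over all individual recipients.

0.999

r to a grandoffspring = 0.25 (two parent–offspring links: r = (1/2)^2 = 1/4).
r to a full sibling = 0.5 (full sibs share both parents — two paths of length 2: r = 2·(1/2)^2 = 1/2).
r to a double first cousin = 0.25 (double first cousins share both grandparent pairs — four paths of length 4: r = 4·(1/2)^4 = 1/4).
r to a first cousin = 0.125 (first cousins share one grandparent pair — two paths of length 4: r = 2·(1/2)^4 = 1/8).
Summing one r·B term per recipient: 3·0.25·0.421 + 2·0.5·0.475 + 4·0.25·0.156 + 2·0.125·0.209 = 0.999.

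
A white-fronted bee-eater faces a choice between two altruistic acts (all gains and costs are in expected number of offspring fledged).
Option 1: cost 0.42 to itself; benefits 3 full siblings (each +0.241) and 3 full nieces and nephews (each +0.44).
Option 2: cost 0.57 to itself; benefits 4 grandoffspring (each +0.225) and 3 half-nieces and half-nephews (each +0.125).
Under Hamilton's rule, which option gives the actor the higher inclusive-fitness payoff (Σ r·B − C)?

Option 1: r to a full sibling = 0.5.
Option 1: r to a full niece or nephew = 0.25.
Option 1: Σ r·B − C = (3·0.5·0.241 + 3·0.25·0.44) − 0.42 = 0.2715.
Option 2: r to a grandoffspring = 0.25.
Option 2: r to a half-niece or half-nephew = 0.125.
Option 2: Σ r·B − C = (4·0.25·0.225 + 3·0.125·0.125) − 0.57 = -0.298125.
Option 1 has the higher net inclusive-fitness payoff.

Option 1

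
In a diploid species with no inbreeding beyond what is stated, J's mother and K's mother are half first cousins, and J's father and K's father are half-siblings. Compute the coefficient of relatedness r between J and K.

0.078125

Relatedness sums over independent paths through distinct common ancestors.
J and K are related in two ways: half second cousins through their mothers (r = 1/64) and half first cousins through their fathers (r = 1/16).
r = 1/64 + 1/16 = 0.078125.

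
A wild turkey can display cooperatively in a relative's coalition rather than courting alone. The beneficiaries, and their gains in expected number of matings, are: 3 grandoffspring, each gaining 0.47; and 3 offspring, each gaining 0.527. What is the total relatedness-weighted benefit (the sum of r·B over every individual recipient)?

r to a grandoffspring = 0.25 (two parent–offspring links: r = (1/2)^2 = 1/4).
r to an offspring = 0.5 (one parent–offspring link: r = (1/2)^1 = 1/2).
Summing one r·B term per recipient: 3·0.25·0.47 + 3·0.5·0.527 = 1.143.

1.143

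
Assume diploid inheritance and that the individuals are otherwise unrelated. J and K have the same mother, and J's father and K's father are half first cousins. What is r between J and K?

0.265625

Independent pedigree routes through distinct common ancestors add.
J and K are related in two ways: half-sibs through their shared mother (r = 1/4) and half second cousins through their fathers (r = 1/64).
r = 1/4 + 1/64 = 17/64 = 0.265625.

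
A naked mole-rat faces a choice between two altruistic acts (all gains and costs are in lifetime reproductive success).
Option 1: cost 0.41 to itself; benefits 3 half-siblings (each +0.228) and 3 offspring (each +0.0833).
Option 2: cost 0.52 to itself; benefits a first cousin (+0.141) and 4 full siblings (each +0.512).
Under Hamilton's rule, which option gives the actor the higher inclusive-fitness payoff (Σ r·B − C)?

Option 2

Option 1: r to a half-sibling = 0.25.
Option 1: r to an offspring = 0.5.
Option 1: Σ r·B − C = (3·0.25·0.228 + 3·0.5·0.0833) − 0.41 = -0.11405.
Option 2: r to a first cousin = 0.125.
Option 2: r to a full sibling = 0.5.
Option 2: Σ r·B − C = (1·0.125·0.141 + 4·0.5·0.512) − 0.52 = 0.521625.
Option 2 has the higher net inclusive-fitness payoff.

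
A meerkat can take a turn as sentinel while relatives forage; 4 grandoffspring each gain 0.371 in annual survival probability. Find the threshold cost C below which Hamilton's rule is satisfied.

0.371

r to a grandoffspring = 0.25 (two parent–offspring links: r = (1/2)^2 = 1/4).
Hamilton's rule: n·r·B > C, so the trait is favored while C < n·r·B = 4·0.25·0.371 = 0.371.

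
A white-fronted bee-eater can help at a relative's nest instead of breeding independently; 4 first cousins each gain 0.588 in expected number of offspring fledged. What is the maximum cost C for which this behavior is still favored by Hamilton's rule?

r to a first cousin = 0.125 (first cousins share one grandparent pair — two paths of length 4: r = 2·(1/2)^4 = 1/8).
Hamilton's rule: n·r·B > C, so the trait is favored while C < n·r·B = 4·0.125·0.588 = 0.294.

0.294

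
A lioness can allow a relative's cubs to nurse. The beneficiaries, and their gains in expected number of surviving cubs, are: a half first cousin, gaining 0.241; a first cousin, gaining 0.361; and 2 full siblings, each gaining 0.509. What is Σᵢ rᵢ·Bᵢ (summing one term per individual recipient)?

r to a half first cousin = 1/16 (half first cousins share one grandparent — one path of length 4: r = (1/2)^4 = 1/16).
r to a first cousin = 1/8 (first cousins share one grandparent pair — two paths of length 4: r = 2·(1/2)^4 = 1/8).
r to a full sibling = 0.5 (full sibs share both parents — two paths of length 2: r = 2·(1/2)^2 = 1/2).
Summing one r·B term per recipient: 1·0.0625·0.241 + 1·0.125·0.361 + 2·0.5·0.509 = 0.5691875.

0.5691875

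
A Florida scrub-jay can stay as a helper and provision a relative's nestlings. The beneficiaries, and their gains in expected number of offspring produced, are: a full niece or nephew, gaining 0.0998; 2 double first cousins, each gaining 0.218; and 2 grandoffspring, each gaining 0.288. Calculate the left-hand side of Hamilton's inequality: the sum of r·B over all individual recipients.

0.27795

r to a full niece or nephew = 1/4 (full aunt/uncle↔niece/nephew: two paths of length 3 through the shared grandparent pair: r = 2·(1/2)^3 = 1/4).
r to a double first cousin = 1/4 (double first cousins share both grandparent pairs — four paths of length 4: r = 4·(1/2)^4 = 1/4).
r to a grandoffspring = 1/4 (two parent–offspring links: r = (1/2)^2 = 1/4).
Summing one r·B term per recipient: 1·0.25·0.0998 + 2·0.25·0.218 + 2·0.25·0.288 = 0.27795.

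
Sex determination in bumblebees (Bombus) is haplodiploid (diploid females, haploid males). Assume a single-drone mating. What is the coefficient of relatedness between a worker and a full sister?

0.75

Haplodiploid full sisters inherit their father's entire haploid genome identically (contributing 1/2) and on average half of their mother's contribution (1/2 · 1/2 = 1/4); r = 1/2 + 1/4 = 3/4.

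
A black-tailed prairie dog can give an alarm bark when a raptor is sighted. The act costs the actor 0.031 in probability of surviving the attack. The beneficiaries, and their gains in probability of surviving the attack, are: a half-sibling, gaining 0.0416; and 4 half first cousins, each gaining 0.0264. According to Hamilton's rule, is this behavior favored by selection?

Hamilton's rule: the trait is favored when the sum of r·B over every recipient exceeds the actor's cost C.
r to a half-sibling = 1/4 (half-sibs share one parent — one path of length 2: r = (1/2)^2 = 1/4).
r to a half first cousin = 1/16 (half first cousins share one grandparent — one path of length 4: r = (1/2)^4 = 1/16).
Summing one r·B term per recipient: 1·0.25·0.0416 + 4·0.0625·0.0264 = 0.017.
0.017 < 0.031: the indirect benefit is less than the cost.

No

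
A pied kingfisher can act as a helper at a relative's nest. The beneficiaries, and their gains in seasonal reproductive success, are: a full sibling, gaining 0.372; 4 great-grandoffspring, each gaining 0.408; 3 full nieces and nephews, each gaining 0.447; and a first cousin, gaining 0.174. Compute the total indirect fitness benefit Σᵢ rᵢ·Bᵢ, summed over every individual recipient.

r to a full sibling = 0.5 (full sibs share both parents — two paths of length 2: r = 2·(1/2)^2 = 1/2).
r to a great-grandoffspring = 1/8 (three parent–offspring links: r = (1/2)^3 = 1/8).
r to a full niece or nephew = 1/4 (full aunt/uncle↔niece/nephew: two paths of length 3 through the shared grandparent pair: r = 2·(1/2)^3 = 1/4).
r to a first cousin = 1/8 (first cousins share one grandparent pair — two paths of length 4: r = 2·(1/2)^4 = 1/8).
Summing one r·B term per recipient: 1·0.5·0.372 + 4·0.125·0.408 + 3·0.25·0.447 + 1·0.125·0.174 = 0.747.

0.747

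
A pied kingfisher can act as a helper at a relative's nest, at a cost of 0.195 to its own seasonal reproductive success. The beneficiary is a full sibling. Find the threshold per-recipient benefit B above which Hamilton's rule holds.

0.39

r to a full sibling = 1/2 (full sibs share both parents — two paths of length 2: r = 2·(1/2)^2 = 1/2).
Hamilton's rule with n recipients of equal r: n·r·B > C, so B > C/(n·r) = 0.195/(1·0.5) = 0.39.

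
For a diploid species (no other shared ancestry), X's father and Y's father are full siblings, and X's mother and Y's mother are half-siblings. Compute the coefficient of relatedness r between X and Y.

0.1875

Relatedness sums over independent paths through distinct common ancestors.
X and Y are related in two ways: first cousins through their fathers (r = 1/8) and half first cousins through their mothers (r = 1/16).
r = 1/8 + 1/16 = 0.1875.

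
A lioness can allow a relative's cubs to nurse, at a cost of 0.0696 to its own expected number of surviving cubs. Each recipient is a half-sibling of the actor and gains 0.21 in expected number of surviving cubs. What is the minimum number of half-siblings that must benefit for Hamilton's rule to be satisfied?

r to a half-sibling = 1/4 (half-sibs share one parent — one path of length 2: r = (1/2)^2 = 1/4).
Hamilton's rule: n·r·B > C  ⇒  n > C/(r·B) = 0.0696/(0.25·0.21) = 1.326.
The smallest integer exceeding 1.326 is 2.

2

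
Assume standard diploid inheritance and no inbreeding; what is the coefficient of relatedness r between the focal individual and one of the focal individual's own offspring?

Each parent–offspring link contributes a factor of 1/2, and independent paths through distinct common ancestors add.
One parent–offspring link: r = (1/2)^1 = 1/2.

0.5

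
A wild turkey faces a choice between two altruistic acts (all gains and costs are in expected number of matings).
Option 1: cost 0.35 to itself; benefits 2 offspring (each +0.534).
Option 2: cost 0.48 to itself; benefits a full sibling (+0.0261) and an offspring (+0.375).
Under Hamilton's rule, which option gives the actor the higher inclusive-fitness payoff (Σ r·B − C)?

Option 1

Option 1: r to an offspring = 0.5.
Option 1: Σ r·B − C = (2·0.5·0.534) − 0.35 = 0.184.
Option 2: r to a full sibling = 0.5.
Option 2: r to an offspring = 0.5.
Option 2: Σ r·B − C = (1·0.5·0.0261 + 1·0.5·0.375) − 0.48 = -0.27945.
Option 1 has the higher net inclusive-fitness payoff.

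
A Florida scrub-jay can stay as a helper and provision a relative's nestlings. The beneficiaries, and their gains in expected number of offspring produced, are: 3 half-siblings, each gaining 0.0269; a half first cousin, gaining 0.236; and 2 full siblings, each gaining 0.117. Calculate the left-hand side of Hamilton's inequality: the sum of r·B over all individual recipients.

0.151925

r to a half-sibling = 0.25 (half-sibs share one parent — one path of length 2: r = (1/2)^2 = 1/4).
r to a half first cousin = 0.0625 (half first cousins share one grandparent — one path of length 4: r = (1/2)^4 = 1/16).
r to a full sibling = 0.5 (full sibs share both parents — two paths of length 2: r = 2·(1/2)^2 = 1/2).
Summing one r·B term per recipient: 3·0.25·0.0269 + 1·0.0625·0.236 + 2·0.5·0.117 = 0.151925.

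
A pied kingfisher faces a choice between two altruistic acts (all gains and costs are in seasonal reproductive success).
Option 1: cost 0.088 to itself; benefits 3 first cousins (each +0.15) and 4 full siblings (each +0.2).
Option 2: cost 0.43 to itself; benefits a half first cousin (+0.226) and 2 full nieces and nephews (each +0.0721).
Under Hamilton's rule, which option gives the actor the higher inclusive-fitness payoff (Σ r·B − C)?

Option 1

Option 1: r to a first cousin = 0.125.
Option 1: r to a full sibling = 0.5.
Option 1: Σ r·B − C = (3·0.125·0.15 + 4·0.5·0.2) − 0.088 = 0.36825.
Option 2: r to a half first cousin = 0.0625.
Option 2: r to a full niece or nephew = 0.25.
Option 2: Σ r·B − C = (1·0.0625·0.226 + 2·0.25·0.0721) − 0.43 = -0.379825.
Option 1 has the higher net inclusive-fitness payoff.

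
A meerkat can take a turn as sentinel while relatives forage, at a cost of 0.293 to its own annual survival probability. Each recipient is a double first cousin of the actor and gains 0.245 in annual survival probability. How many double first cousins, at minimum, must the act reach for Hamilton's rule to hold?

r to a double first cousin = 1/4 (double first cousins share both grandparent pairs — four paths of length 4: r = 4·(1/2)^4 = 1/4).
Hamilton's rule: n·r·B > C  ⇒  n > C/(r·B) = 0.293/(0.25·0.245) = 4.784.
The smallest integer exceeding 4.784 is 5.

5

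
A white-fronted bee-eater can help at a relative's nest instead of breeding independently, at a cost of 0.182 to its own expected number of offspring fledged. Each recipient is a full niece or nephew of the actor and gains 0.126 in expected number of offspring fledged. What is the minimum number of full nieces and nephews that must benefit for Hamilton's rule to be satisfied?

r to a full niece or nephew = 1/4 (full aunt/uncle↔niece/nephew: two paths of length 3 through the shared grandparent pair: r = 2·(1/2)^3 = 1/4).
Hamilton's rule: n·r·B > C  ⇒  n > C/(r·B) = 0.182/(0.25·0.126) = 5.778.
The smallest integer exceeding 5.778 is 6.

6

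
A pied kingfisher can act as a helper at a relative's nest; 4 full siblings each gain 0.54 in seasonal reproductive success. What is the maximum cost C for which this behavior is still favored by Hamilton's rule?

r to a full sibling = 0.5 (full sibs share both parents — two paths of length 2: r = 2·(1/2)^2 = 1/2).
Hamilton's rule: n·r·B > C, so the trait is favored while C < n·r·B = 4·0.5·0.54 = 1.08.

1.08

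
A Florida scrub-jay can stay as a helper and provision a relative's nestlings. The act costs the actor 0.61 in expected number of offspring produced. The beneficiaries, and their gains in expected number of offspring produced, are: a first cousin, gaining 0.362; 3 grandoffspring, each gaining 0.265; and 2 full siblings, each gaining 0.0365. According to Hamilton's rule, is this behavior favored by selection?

No

Hamilton's rule: the trait is favored when the sum of r·B over every recipient exceeds the actor's cost C.
r to a first cousin = 0.125 (first cousins share one grandparent pair — two paths of length 4: r = 2·(1/2)^4 = 1/8).
r to a grandoffspring = 0.25 (two parent–offspring links: r = (1/2)^2 = 1/4).
r to a full sibling = 1/2 (full sibs share both parents — two paths of length 2: r = 2·(1/2)^2 = 1/2).
Summing one r·B term per recipient: 1·0.125·0.362 + 3·0.25·0.265 + 2·0.5·0.0365 = 0.2805.
0.2805 < 0.61: the indirect benefit is less than the cost.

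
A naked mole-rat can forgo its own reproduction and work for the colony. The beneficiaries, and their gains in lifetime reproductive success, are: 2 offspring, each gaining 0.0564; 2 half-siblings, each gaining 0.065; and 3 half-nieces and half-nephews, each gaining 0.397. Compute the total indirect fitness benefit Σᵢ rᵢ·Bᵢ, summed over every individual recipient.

0.237775

r to an offspring = 1/2 (one parent–offspring link: r = (1/2)^1 = 1/2).
r to a half-sibling = 0.25 (half-sibs share one parent — one path of length 2: r = (1/2)^2 = 1/4).
r to a half-niece or half-nephew = 0.125 (half-aunt/uncle↔niece/nephew: one path of length 3: r = (1/2)^3 = 1/8).
Summing one r·B term per recipient: 2·0.5·0.0564 + 2·0.25·0.065 + 3·0.125·0.397 = 0.237775.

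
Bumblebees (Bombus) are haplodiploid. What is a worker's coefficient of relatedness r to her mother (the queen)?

0.5

One meiotic link between diploid queen and diploid daughter: r = 1/2.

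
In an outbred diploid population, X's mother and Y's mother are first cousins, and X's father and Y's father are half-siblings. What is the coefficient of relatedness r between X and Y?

0.09375

Independent pedigree routes through distinct common ancestors add.
X and Y are related in two ways: second cousins through their mothers (r = 1/32) and half first cousins through their fathers (r = 1/16).
r = 1/32 + 1/16 = 0.09375.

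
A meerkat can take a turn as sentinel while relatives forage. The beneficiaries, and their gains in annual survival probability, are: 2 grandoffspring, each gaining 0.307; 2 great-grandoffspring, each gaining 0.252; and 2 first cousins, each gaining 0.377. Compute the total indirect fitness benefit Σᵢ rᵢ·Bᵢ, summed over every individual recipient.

r to a grandoffspring = 0.25 (two parent–offspring links: r = (1/2)^2 = 1/4).
r to a great-grandoffspring = 0.125 (three parent–offspring links: r = (1/2)^3 = 1/8).
r to a first cousin = 1/8 (first cousins share one grandparent pair — two paths of length 4: r = 2·(1/2)^4 = 1/8).
Summing one r·B term per recipient: 2·0.25·0.307 + 2·0.125·0.252 + 2·0.125·0.377 = 0.31075.

0.31075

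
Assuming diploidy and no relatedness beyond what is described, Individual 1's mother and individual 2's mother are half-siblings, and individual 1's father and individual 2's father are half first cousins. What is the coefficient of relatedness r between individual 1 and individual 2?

With two independent routes of shared ancestry, r is the sum of the two contributions.
Individual 1 and individual 2 are related in two ways: half first cousins through their mothers (r = 1/16) and half second cousins through their fathers (r = 1/64).
r = 1/16 + 1/64 = 5/64 = 0.078125.

0.078125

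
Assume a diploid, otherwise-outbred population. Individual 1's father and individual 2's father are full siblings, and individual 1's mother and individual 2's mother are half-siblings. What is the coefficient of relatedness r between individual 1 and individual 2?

0.1875

Independent pedigree routes through distinct common ancestors add.
Individual 1 and individual 2 are related in two ways: first cousins through their fathers (r = 1/8) and half first cousins through their mothers (r = 1/16).
r = 1/8 + 1/16 = 3/16 = 0.1875.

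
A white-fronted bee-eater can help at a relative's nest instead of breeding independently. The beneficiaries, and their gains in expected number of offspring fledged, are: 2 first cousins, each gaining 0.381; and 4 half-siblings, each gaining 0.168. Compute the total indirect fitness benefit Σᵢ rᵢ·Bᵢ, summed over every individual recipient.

0.26325

r to a first cousin = 1/8 (first cousins share one grandparent pair — two paths of length 4: r = 2·(1/2)^4 = 1/8).
r to a half-sibling = 1/4 (half-sibs share one parent — one path of length 2: r = (1/2)^2 = 1/4).
Summing one r·B term per recipient: 2·0.125·0.381 + 4·0.25·0.168 = 0.26325.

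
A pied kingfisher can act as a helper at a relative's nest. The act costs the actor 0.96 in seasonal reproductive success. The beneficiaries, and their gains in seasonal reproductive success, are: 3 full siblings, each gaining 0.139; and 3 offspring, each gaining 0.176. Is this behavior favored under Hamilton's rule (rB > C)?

Hamilton's rule: the trait is favored when the sum of r·B over every recipient exceeds the actor's cost C.
r to a full sibling = 1/2 (full sibs share both parents — two paths of length 2: r = 2·(1/2)^2 = 1/2).
r to an offspring = 1/2 (one parent–offspring link: r = (1/2)^1 = 1/2).
Summing one r·B term per recipient: 3·0.5·0.139 + 3·0.5·0.176 = 0.4725.
0.4725 < 0.96: the indirect benefit is less than the cost.

No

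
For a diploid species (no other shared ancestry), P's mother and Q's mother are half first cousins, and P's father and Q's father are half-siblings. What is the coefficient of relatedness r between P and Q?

Relatedness sums over independent paths through distinct common ancestors.
P and Q are related in two ways: half second cousins through their mothers (r = 1/64) and half first cousins through their fathers (r = 1/16).
r = 1/64 + 1/16 = 5/64 = 0.078125.

0.078125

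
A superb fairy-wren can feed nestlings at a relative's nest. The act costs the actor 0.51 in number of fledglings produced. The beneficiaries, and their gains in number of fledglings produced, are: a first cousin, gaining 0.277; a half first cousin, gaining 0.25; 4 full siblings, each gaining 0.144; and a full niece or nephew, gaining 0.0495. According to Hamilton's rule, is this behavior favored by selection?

Hamilton's rule: the trait is favored when the sum of r·B over every recipient exceeds the actor's cost C.
r to a first cousin = 0.125 (first cousins share one grandparent pair — two paths of length 4: r = 2·(1/2)^4 = 1/8).
r to a half first cousin = 0.0625 (half first cousins share one grandparent — one path of length 4: r = (1/2)^4 = 1/16).
r to a full sibling = 1/2 (full sibs share both parents — two paths of length 2: r = 2·(1/2)^2 = 1/2).
r to a full niece or nephew = 0.25 (full aunt/uncle↔niece/nephew: two paths of length 3 through the shared grandparent pair: r = 2·(1/2)^3 = 1/4).
Summing one r·B term per recipient: 1·0.125·0.277 + 1·0.0625·0.25 + 4·0.5·0.144 + 1·0.25·0.0495 = 0.350625.
0.350625 < 0.51: the indirect benefit is less than the cost.

No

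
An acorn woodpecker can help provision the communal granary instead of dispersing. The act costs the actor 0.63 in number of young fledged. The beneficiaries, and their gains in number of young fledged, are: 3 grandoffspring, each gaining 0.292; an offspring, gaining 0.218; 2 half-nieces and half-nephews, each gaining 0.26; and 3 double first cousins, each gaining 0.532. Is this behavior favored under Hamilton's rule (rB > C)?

Yes

Hamilton's rule: the trait is favored when the sum of r·B over every recipient exceeds the actor's cost C.
r to a grandoffspring = 1/4 (two parent–offspring links: r = (1/2)^2 = 1/4).
r to an offspring = 0.5 (one parent–offspring link: r = (1/2)^1 = 1/2).
r to a half-niece or half-nephew = 1/8 (half-aunt/uncle↔niece/nephew: one path of length 3: r = (1/2)^3 = 1/8).
r to a double first cousin = 1/4 (double first cousins share both grandparent pairs — four paths of length 4: r = 4·(1/2)^4 = 1/4).
Summing one r·B term per recipient: 3·0.25·0.292 + 1·0.5·0.218 + 2·0.125·0.26 + 3·0.25·0.532 = 0.792.
0.792 > 0.63: the indirect benefit exceeds the cost.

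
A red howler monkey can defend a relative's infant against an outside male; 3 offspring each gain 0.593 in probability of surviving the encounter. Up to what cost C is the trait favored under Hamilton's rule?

0.8895

r to an offspring = 1/2 (one parent–offspring link: r = (1/2)^1 = 1/2).
Hamilton's rule: n·r·B > C, so the trait is favored while C < n·r·B = 3·0.5·0.593 = 0.8895.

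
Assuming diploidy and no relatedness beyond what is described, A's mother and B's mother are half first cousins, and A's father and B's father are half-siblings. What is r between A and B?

0.078125

Relatedness sums over independent paths through distinct common ancestors.
A and B are related in two ways: half second cousins through their mothers (r = 1/64) and half first cousins through their fathers (r = 1/16).
r = 1/64 + 1/16 = 0.078125.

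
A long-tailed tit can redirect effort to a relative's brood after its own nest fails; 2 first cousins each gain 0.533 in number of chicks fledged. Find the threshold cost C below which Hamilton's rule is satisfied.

0.13325

r to a first cousin = 1/8 (first cousins share one grandparent pair — two paths of length 4: r = 2·(1/2)^4 = 1/8).
Hamilton's rule: n·r·B > C, so the trait is favored while C < n·r·B = 2·0.125·0.533 = 0.13325.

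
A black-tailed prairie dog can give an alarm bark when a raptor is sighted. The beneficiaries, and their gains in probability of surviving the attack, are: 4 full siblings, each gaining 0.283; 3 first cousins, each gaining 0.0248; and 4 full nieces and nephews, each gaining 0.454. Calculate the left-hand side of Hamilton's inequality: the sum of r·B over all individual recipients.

r to a full sibling = 0.5 (full sibs share both parents — two paths of length 2: r = 2·(1/2)^2 = 1/2).
r to a first cousin = 1/8 (first cousins share one grandparent pair — two paths of length 4: r = 2·(1/2)^4 = 1/8).
r to a full niece or nephew = 0.25 (full aunt/uncle↔niece/nephew: two paths of length 3 through the shared grandparent pair: r = 2·(1/2)^3 = 1/4).
Summing one r·B term per recipient: 4·0.5·0.283 + 3·0.125·0.0248 + 4·0.25·0.454 = 1.0293.

1.0293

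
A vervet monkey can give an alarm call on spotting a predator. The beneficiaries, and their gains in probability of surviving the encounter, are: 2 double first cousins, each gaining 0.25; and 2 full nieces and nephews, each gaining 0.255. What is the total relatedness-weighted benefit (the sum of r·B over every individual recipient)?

0.2525

r to a double first cousin = 1/4 (double first cousins share both grandparent pairs — four paths of length 4: r = 4·(1/2)^4 = 1/4).
r to a full niece or nephew = 1/4 (full aunt/uncle↔niece/nephew: two paths of length 3 through the shared grandparent pair: r = 2·(1/2)^3 = 1/4).
Summing one r·B term per recipient: 2·0.25·0.25 + 2·0.25·0.255 = 0.2525.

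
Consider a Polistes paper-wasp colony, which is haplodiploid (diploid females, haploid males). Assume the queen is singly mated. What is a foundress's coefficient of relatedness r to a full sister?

Haplodiploid full sisters inherit their father's entire haploid genome identically (contributing 1/2) and on average half of their mother's contribution (1/2 · 1/2 = 1/4); r = 1/2 + 1/4 = 3/4.

0.75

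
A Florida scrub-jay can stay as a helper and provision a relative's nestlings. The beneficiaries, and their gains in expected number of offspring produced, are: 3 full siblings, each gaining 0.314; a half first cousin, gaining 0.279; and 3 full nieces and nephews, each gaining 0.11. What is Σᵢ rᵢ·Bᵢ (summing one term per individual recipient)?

r to a full sibling = 0.5 (full sibs share both parents — two paths of length 2: r = 2·(1/2)^2 = 1/2).
r to a half first cousin = 1/16 (half first cousins share one grandparent — one path of length 4: r = (1/2)^4 = 1/16).
r to a full niece or nephew = 0.25 (full aunt/uncle↔niece/nephew: two paths of length 3 through the shared grandparent pair: r = 2·(1/2)^3 = 1/4).
Summing one r·B term per recipient: 3·0.5·0.314 + 1·0.0625·0.279 + 3·0.25·0.11 = 0.5709375.

0.5709375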